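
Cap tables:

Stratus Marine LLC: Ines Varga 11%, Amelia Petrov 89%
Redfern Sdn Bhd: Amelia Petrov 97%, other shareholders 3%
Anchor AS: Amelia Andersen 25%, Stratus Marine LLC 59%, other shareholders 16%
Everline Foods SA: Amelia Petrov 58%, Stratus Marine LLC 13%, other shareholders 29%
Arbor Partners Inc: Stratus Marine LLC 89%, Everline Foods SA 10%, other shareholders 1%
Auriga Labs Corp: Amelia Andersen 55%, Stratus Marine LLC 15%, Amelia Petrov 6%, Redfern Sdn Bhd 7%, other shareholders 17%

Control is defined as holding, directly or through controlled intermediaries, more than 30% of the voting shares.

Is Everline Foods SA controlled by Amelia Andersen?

No

Amelia Andersen holds 55% of Auriga, so Amelia Andersen controls Auriga.
Neither Amelia Andersen nor any entity Amelia Andersen controls holds any voting interest in Everline.
So Amelia Andersen does not control Everline.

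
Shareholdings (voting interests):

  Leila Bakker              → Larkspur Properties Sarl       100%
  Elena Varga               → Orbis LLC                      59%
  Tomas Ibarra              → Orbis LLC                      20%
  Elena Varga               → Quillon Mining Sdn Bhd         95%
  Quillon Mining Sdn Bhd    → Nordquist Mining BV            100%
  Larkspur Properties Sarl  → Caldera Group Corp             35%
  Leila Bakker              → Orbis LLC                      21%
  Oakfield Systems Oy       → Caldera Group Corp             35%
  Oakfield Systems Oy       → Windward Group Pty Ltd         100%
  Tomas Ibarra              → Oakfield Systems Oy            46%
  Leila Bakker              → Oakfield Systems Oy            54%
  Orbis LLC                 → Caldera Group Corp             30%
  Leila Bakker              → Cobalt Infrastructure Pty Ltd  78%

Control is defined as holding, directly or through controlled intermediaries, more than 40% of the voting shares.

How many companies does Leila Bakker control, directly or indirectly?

Leila holds 100% of Larkspur, so Leila controls Larkspur.
Leila holds 78% of Cobalt, so Leila controls Cobalt.
Leila holds 54% of Oakfield, so Leila controls Oakfield.
Oakfield and Larkspur together hold 35% + 35% = 70% of Caldera, so Leila controls Caldera.
Oakfield holds 100% of Windward, so Leila controls Windward.
No other company's threshold is met.
Leila controls 5 companies.

5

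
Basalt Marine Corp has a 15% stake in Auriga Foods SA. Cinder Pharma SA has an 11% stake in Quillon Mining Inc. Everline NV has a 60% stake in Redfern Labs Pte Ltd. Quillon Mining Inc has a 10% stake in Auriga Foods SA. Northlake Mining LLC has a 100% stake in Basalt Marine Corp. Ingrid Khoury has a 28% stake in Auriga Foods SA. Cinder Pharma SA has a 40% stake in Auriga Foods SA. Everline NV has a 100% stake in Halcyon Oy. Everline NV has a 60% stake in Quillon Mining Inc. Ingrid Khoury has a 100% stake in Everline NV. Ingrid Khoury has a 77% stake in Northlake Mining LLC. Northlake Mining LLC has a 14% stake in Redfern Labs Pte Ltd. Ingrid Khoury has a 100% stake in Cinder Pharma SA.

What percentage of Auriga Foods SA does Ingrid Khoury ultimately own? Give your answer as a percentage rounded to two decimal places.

Ingrid reaches Auriga along 5 paths.
Direct stake: 28% = 28%.
Via Cinder: 100% × 40% = 40%.
Via Northlake → Basalt: 77% × 100% × 15% = 11.55%.
Via Cinder → Quillon: 100% × 11% × 10% = 1.1%.
Via Everline → Quillon: 100% × 60% × 10% = 6%.
Total: 28% + 40% + 11.55% + 1.1% + 6% = 86.65%.

86.65%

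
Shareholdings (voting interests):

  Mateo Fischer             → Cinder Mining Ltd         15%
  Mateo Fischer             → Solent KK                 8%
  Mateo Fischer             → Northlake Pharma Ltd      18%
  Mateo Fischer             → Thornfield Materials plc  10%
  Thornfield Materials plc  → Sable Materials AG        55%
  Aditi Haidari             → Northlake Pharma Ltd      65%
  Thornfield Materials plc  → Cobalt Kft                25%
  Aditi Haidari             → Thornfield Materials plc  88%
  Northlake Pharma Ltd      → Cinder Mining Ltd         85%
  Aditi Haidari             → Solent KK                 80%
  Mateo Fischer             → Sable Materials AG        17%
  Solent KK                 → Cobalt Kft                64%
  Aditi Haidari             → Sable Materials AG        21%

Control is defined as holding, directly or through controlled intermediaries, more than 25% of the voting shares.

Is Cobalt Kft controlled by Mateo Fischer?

No

Mateo's largest direct stake is 18% in Northlake, which does not meet the threshold, so Mateo controls no company.
Neither Mateo nor any entity Mateo controls holds any voting interest in Cobalt.
So Mateo does not control Cobalt.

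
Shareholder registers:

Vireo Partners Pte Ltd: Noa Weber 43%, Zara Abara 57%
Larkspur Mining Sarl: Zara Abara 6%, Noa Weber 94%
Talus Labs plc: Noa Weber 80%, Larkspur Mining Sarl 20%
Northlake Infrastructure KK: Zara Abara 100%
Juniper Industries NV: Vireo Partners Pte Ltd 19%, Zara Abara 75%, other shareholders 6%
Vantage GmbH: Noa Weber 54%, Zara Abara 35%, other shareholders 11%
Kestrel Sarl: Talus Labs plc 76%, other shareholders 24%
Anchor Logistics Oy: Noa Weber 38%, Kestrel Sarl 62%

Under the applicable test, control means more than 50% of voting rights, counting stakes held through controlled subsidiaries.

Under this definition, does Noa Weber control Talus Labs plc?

Yes

Noa holds 94% of Larkspur, so Noa controls Larkspur.
Noa and Larkspur together hold 80% + 20% = 100% of Talus, so Noa controls Talus.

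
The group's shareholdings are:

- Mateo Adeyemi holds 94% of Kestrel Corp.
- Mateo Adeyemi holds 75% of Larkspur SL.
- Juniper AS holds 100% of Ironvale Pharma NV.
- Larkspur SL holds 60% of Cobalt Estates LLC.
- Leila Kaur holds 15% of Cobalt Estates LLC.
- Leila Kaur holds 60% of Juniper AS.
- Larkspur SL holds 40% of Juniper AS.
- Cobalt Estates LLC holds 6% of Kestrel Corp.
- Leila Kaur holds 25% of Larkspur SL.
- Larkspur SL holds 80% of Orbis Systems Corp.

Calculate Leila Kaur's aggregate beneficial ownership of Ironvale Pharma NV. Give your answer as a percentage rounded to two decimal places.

Leila reaches Ironvale along 2 paths.
Via Larkspur → Juniper: 25% × 40% × 100% = 10%.
Via Juniper: 60% × 100% = 60%.
Total: 10% + 60% = 70%.
Rounded: 70.00%.

70.00%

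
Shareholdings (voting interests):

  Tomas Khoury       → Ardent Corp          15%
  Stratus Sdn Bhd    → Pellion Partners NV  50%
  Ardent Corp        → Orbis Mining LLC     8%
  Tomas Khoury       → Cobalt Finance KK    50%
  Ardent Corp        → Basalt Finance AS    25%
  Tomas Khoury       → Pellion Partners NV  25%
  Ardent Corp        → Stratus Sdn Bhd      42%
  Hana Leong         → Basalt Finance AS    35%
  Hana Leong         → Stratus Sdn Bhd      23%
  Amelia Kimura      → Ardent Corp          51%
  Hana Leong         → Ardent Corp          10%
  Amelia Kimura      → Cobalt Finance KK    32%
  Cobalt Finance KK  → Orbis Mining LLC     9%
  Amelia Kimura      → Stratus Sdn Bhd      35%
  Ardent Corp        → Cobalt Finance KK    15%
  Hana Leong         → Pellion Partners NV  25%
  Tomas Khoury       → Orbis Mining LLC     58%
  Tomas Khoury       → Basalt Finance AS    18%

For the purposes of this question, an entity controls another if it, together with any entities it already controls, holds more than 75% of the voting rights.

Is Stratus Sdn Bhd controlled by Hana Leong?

No

Hana's largest direct stake is 35% in Basalt, which does not meet the threshold, so Hana controls no company.
In Stratus, Hana's side holds only 23%, not > 75%.
So Hana does not control Stratus.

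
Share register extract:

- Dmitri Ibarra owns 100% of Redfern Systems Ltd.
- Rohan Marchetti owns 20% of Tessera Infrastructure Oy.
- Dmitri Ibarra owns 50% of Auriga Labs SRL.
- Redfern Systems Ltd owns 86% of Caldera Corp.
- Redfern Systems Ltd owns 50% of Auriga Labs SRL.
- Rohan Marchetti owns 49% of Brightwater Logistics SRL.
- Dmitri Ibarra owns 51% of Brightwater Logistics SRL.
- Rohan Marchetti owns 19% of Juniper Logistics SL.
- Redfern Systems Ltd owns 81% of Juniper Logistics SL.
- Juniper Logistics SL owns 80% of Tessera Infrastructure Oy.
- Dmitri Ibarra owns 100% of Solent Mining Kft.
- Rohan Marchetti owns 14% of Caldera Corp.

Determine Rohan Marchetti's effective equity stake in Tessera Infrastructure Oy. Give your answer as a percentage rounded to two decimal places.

35.20%

Rohan reaches Tessera along 2 paths.
Via Juniper: 19% × 80% = 15.2%.
Direct stake: 20% = 20%.
Total: 15.2% + 20% = 35.2%.
Rounded: 35.20%.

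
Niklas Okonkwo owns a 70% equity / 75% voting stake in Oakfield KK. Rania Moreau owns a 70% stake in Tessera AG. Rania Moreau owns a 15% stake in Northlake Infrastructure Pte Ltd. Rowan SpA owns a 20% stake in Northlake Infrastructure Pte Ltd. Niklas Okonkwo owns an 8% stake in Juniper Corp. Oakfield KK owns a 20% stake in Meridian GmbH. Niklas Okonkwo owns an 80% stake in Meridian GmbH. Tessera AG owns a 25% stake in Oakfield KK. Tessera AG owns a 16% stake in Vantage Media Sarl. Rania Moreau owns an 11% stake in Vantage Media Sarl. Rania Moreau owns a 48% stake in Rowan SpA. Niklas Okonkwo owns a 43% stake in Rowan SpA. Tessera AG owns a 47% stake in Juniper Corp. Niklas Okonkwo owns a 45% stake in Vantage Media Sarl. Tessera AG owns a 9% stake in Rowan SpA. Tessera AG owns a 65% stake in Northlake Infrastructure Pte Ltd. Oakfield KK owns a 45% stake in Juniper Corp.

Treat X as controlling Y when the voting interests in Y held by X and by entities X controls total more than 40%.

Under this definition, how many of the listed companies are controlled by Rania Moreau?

Rania holds 70% of Tessera, so Rania controls Tessera.
Tessera and Rania together hold 9% + 48% = 57% of Rowan, so Rania controls Rowan.
Tessera holds 47% of Juniper, so Rania controls Juniper.
Tessera and Rania and Rowan together hold 65% + 15% + 20% = 100% of Northlake, so Rania controls Northlake.
No other company's threshold is met.
Rania controls 4 companies.

4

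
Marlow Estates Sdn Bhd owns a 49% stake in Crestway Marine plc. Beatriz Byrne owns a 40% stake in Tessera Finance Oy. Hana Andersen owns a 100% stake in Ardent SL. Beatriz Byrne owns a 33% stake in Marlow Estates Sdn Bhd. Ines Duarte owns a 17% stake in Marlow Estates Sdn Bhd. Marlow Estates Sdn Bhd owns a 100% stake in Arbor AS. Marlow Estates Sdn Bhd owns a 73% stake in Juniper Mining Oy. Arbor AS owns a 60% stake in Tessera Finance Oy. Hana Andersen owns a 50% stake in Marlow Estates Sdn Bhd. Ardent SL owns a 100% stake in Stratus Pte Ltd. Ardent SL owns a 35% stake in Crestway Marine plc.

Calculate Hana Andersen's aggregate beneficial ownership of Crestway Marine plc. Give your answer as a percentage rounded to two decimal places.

59.50%

Hana reaches Crestway along 2 paths.
Via Marlow: 50% × 49% = 24.5%.
Via Ardent: 100% × 35% = 35%.
Total: 24.5% + 35% = 59.5%.
Rounded: 59.50%.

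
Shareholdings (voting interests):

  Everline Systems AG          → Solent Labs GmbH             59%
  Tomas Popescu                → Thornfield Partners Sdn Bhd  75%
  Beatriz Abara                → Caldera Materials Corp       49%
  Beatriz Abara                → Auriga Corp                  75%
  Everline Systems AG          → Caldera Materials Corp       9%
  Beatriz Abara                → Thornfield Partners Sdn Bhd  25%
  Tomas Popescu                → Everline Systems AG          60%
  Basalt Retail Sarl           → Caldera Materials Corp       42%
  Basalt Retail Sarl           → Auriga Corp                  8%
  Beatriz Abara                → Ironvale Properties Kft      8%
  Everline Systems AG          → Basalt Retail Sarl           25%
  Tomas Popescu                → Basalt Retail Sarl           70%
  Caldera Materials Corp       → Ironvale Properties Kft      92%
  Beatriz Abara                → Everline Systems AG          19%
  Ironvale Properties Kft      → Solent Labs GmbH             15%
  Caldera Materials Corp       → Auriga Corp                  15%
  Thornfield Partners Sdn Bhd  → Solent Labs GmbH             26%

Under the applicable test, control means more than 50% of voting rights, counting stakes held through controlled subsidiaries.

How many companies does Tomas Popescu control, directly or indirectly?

6

Tomas holds 60% of Everline, so Tomas controls Everline.
Everline and Tomas together hold 25% + 70% = 95% of Basalt, so Tomas controls Basalt.
Basalt and Everline together hold 42% + 9% = 51% of Caldera, so Tomas controls Caldera.
Caldera holds 92% of Ironvale, so Tomas controls Ironvale.
Tomas holds 75% of Thornfield, so Tomas controls Thornfield.
Everline and Thornfield and Ironvale together hold 59% + 26% + 15% = 100% of Solent, so Tomas controls Solent.
No other company's threshold is met.
Tomas controls 6 companies.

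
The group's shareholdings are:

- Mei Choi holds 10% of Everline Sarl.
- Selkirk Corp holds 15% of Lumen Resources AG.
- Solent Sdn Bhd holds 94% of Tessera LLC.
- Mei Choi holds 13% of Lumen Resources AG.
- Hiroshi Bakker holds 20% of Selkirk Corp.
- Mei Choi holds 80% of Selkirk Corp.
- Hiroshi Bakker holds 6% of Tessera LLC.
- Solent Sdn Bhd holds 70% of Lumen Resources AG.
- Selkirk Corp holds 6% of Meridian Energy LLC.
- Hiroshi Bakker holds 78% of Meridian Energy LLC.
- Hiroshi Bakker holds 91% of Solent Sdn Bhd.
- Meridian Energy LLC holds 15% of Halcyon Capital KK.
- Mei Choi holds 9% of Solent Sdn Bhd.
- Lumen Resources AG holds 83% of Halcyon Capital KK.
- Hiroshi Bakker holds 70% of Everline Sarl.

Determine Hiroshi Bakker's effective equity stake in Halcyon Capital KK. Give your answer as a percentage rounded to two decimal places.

Hiroshi reaches Halcyon along 4 paths.
Via Selkirk → Lumen: 20% × 15% × 83% = 2.49%.
Via Solent → Lumen: 91% × 70% × 83% = 52.871%.
Via Meridian: 78% × 15% = 11.7%.
Via Selkirk → Meridian: 20% × 6% × 15% = 0.18%.
Total: 2.49% + 52.871% + 11.7% + 0.18% = 67.241%.
Rounded: 67.24%.

67.24%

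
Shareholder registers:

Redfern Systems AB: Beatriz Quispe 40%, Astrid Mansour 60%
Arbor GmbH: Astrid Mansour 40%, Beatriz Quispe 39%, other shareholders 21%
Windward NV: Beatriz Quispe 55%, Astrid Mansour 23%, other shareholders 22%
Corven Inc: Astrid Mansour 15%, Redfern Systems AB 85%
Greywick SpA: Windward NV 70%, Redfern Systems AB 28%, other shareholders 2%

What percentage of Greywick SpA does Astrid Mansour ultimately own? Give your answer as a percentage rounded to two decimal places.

32.90%

Astrid reaches Greywick along 2 paths.
Via Windward: 23% × 70% = 16.1%.
Via Redfern: 60% × 28% = 16.8%.
Total: 16.1% + 16.8% = 32.9%.
Rounded: 32.90%.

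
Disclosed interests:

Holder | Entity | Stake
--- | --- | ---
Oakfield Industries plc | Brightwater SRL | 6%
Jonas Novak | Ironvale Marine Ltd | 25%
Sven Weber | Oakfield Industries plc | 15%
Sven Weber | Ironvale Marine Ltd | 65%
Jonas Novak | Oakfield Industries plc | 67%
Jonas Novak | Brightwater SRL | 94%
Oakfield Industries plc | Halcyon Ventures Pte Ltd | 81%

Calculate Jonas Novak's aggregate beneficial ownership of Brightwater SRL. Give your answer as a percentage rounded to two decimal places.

Jonas reaches Brightwater along 2 paths.
Direct stake: 94% = 94%.
Via Oakfield: 67% × 6% = 4.02%.
Total: 94% + 4.02% = 98.02%.

98.02%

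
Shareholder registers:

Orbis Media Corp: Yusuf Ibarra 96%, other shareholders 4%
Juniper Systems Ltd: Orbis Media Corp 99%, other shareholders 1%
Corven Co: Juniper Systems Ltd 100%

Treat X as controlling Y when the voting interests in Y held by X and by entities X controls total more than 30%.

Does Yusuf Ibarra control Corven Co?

Yusuf holds 96% of Orbis, so Yusuf controls Orbis.
Orbis holds 99% of Juniper, so Yusuf controls Juniper.
Juniper holds 100% of Corven, so Yusuf controls Corven.

Yes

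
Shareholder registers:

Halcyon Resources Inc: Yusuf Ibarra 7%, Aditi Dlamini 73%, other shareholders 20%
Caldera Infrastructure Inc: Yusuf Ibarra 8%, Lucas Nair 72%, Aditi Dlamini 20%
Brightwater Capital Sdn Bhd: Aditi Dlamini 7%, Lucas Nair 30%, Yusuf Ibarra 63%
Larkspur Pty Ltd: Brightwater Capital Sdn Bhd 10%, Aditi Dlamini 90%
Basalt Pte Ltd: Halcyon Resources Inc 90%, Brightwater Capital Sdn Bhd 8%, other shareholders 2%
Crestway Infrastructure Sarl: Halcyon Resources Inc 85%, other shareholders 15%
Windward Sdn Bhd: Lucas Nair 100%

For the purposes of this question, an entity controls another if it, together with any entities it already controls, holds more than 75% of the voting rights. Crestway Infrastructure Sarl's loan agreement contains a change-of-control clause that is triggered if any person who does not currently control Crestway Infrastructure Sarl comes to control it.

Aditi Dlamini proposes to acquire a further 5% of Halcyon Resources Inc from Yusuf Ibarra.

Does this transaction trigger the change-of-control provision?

Yes

The purchase adds only to Aditi's holdings (Yusuf's stake shrinks), so Aditi is the only person who could newly come to control Crestway.
Aditi holds 90% of Larkspur, so Aditi controls Larkspur.
Neither Aditi nor any entity Aditi controls holds any voting interest in Crestway.
So before the transaction, Aditi does not control Crestway.
After the purchase, Aditi's direct stake in Halcyon rises to 73% + 5% = 78%, and Yusuf's stake falls to 2%.
Aditi holds 78% of Halcyon, so Aditi controls Halcyon.
Halcyon holds 85% of Crestway, so Aditi controls Crestway.
Aditi did not control Crestway before and does after, so the clause is triggered.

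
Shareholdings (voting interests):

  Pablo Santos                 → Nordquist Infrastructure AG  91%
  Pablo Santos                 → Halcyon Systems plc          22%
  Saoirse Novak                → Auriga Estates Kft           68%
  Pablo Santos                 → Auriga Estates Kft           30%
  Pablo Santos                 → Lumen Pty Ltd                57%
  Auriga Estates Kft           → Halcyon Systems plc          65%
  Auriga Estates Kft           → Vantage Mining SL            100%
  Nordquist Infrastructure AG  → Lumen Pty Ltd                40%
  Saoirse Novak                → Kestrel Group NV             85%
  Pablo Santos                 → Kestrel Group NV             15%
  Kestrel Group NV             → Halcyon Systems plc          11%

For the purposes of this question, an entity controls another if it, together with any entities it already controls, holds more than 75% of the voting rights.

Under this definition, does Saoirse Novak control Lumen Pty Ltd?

No

Saoirse holds 85% of Kestrel, so Saoirse controls Kestrel.
Neither Saoirse nor any entity Saoirse controls holds any voting interest in Lumen.
So Saoirse does not control Lumen.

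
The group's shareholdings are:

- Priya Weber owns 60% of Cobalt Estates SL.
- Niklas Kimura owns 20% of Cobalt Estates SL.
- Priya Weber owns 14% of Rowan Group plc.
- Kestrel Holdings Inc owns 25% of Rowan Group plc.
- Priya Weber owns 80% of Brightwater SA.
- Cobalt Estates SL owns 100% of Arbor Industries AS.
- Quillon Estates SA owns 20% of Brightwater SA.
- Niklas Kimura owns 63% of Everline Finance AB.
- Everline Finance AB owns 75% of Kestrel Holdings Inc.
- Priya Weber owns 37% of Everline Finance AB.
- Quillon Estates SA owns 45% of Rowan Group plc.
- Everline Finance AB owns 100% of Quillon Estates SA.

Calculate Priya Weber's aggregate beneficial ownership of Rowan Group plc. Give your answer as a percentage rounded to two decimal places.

37.59%

Priya reaches Rowan along 3 paths.
Via Everline → Quillon: 37% × 100% × 45% = 16.65%.
Via Everline → Kestrel: 37% × 75% × 25% = 6.9375%.
Direct stake: 14% = 14%.
Total: 16.65% + 6.9375% + 14% = 37.5875%.
Rounded: 37.59%.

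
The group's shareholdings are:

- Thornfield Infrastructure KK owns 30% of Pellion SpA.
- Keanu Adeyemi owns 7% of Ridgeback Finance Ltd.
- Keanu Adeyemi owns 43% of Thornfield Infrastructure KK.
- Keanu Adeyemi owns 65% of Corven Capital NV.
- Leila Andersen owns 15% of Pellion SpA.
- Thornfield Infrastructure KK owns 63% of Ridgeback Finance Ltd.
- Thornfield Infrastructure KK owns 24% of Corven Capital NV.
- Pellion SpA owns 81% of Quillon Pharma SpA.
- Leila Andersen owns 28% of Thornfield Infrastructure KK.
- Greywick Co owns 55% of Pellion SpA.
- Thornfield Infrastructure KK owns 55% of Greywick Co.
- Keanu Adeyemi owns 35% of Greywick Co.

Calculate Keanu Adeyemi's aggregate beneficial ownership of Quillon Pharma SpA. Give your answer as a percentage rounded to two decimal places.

36.58%

Keanu reaches Quillon along 3 paths.
Via Thornfield → Greywick → Pellion: 43% × 55% × 55% × 81% = 10.536075%.
Via Greywick → Pellion: 35% × 55% × 81% = 15.5925%.
Via Thornfield → Pellion: 43% × 30% × 81% = 10.449%.
Total: 10.536075% + 15.5925% + 10.449% = 36.577575%.
Rounded: 36.58%.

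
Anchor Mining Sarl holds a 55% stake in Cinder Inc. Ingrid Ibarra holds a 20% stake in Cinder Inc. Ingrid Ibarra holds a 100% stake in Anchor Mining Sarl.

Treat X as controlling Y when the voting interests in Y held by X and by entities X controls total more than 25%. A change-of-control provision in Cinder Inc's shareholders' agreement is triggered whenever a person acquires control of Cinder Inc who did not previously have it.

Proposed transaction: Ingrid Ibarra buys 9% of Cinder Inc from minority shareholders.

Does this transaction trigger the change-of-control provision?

No

The purchase changes only Ingrid's holdings, so Ingrid is the only person who could newly come to control Cinder.
Ingrid holds 100% of Anchor, so Ingrid controls Anchor.
Ingrid and Anchor together hold 20% + 55% = 75% of Cinder, so Ingrid controls Cinder.
So Ingrid already controls Cinder before the transaction.
After the purchase, Ingrid's direct stake in Cinder rises to 20% + 9% = 29%.
Ingrid controlled Cinder already, so this is not a new person acquiring control; every other person's position is unchanged or reduced.
No new person acquires control, so the clause is not triggered.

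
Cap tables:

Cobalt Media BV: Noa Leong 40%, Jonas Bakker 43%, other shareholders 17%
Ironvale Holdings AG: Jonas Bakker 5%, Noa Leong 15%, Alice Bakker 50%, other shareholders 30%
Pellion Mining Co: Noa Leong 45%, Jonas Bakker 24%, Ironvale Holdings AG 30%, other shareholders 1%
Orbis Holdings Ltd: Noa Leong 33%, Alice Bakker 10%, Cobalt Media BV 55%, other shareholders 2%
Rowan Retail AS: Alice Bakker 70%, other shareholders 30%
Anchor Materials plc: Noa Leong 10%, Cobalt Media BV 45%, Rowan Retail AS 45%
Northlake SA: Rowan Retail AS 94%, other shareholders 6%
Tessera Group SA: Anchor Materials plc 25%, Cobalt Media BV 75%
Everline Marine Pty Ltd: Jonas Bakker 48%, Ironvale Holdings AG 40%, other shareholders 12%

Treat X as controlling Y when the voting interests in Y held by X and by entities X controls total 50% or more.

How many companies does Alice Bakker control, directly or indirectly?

Alice holds 50% of Ironvale, so Alice controls Ironvale.
Alice holds 70% of Rowan, so Alice controls Rowan.
Rowan holds 94% of Northlake, so Alice controls Northlake.
No other company's threshold is met.
Alice controls 3 companies.

3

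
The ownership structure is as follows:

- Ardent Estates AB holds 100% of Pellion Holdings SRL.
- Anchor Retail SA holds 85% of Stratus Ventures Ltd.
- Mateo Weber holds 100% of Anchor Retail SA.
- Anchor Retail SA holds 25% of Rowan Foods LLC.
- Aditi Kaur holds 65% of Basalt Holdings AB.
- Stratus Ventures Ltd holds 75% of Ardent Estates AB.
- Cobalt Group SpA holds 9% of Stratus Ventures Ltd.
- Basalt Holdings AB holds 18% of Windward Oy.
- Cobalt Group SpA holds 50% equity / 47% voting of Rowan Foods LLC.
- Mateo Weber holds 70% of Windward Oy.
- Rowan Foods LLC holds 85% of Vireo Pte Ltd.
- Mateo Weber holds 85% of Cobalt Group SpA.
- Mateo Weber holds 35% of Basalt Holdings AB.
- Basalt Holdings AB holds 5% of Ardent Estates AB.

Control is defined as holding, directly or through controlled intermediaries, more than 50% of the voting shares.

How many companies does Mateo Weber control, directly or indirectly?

8

Mateo holds 100% of Anchor, so Mateo controls Anchor.
Mateo holds 85% of Cobalt, so Mateo controls Cobalt.
Cobalt and Anchor together hold 47% + 25% = 72% of Rowan, so Mateo controls Rowan.
Anchor and Cobalt together hold 85% + 9% = 94% of Stratus, so Mateo controls Stratus.
Mateo holds 70% of Windward, so Mateo controls Windward.
Stratus holds 75% of Ardent, so Mateo controls Ardent.
Rowan holds 85% of Vireo, so Mateo controls Vireo.
Ardent holds 100% of Pellion, so Mateo controls Pellion.
No other company's threshold is met.
Mateo controls 8 companies.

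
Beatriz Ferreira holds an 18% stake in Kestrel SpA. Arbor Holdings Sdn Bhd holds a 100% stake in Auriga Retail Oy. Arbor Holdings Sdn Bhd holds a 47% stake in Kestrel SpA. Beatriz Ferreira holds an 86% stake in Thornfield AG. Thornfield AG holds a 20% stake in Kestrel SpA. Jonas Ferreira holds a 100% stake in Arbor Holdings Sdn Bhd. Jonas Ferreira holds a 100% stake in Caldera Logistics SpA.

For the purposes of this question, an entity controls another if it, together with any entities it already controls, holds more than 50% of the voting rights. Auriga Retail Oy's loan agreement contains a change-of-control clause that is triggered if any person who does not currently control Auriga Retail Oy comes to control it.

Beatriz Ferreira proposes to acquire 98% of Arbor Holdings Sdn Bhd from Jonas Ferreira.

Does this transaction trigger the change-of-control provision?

Yes

The purchase adds only to Beatriz's holdings (Jonas's stake shrinks), so Beatriz is the only person who could newly come to control Auriga.
Beatriz holds 86% of Thornfield, so Beatriz controls Thornfield.
Neither Beatriz nor any entity Beatriz controls holds any voting interest in Auriga.
So before the transaction, Beatriz does not control Auriga.
After the purchase, Beatriz holds 98% of Arbor directly, and Jonas's stake falls to 2%.
Beatriz holds 98% of Arbor, so Beatriz controls Arbor.
Arbor holds 100% of Auriga, so Beatriz controls Auriga.
Beatriz did not control Auriga before and does after, so the clause is triggered.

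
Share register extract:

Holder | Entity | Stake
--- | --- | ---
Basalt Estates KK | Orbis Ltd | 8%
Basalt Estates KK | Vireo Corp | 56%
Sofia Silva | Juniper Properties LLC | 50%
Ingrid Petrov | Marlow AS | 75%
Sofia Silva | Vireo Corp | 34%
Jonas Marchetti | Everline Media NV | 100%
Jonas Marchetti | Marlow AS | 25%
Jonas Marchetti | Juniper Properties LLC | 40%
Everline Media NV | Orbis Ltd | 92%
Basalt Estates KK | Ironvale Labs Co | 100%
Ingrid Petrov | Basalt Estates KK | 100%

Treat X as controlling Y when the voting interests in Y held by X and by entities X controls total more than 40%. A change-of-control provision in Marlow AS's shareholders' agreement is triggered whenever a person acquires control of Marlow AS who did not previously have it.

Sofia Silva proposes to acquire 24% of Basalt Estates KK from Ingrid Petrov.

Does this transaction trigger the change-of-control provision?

The purchase adds only to Sofia's holdings (Ingrid's stake shrinks), so Sofia is the only person who could newly come to control Marlow.
Sofia holds 50% of Juniper, so Sofia controls Juniper.
Neither Sofia nor any entity Sofia controls holds any voting interest in Marlow.
So before the transaction, Sofia does not control Marlow.
After the purchase, Sofia holds 24% of Basalt directly, and Ingrid's stake falls to 76%.
Sofia's side now holds 24% of Basalt, not > 40%, so Sofia still does not control Basalt.
After the transaction, neither Sofia nor any entity Sofia controls holds a voting interest in Marlow, so Sofia still does not control it.
No new person acquires control, so the clause is not triggered.

No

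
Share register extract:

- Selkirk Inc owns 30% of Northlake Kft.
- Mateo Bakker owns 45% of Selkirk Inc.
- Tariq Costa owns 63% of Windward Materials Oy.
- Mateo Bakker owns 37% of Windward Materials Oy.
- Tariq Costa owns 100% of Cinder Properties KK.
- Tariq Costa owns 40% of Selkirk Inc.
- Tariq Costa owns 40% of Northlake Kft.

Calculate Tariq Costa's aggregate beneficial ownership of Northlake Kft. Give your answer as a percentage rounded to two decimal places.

Tariq reaches Northlake along 2 paths.
Direct stake: 40% = 40%.
Via Selkirk: 40% × 30% = 12%.
Total: 40% + 12% = 52%.
Rounded: 52.00%.

52.00%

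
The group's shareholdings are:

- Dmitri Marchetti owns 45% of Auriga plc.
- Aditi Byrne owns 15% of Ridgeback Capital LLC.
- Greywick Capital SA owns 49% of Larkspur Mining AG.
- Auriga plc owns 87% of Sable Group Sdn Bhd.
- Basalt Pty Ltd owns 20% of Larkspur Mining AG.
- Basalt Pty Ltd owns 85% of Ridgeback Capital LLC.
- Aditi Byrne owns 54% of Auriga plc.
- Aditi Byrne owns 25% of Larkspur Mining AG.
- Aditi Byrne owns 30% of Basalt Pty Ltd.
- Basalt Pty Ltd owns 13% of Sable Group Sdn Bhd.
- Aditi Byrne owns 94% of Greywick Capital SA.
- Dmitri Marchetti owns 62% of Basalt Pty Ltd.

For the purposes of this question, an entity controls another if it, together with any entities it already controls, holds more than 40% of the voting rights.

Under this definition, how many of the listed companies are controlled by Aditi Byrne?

Aditi holds 54% of Auriga, so Aditi controls Auriga.
Aditi holds 94% of Greywick, so Aditi controls Greywick.
Greywick and Aditi together hold 49% + 25% = 74% of Larkspur, so Aditi controls Larkspur.
Auriga holds 87% of Sable, so Aditi controls Sable.
No other company's threshold is met.
Aditi controls 4 companies.

4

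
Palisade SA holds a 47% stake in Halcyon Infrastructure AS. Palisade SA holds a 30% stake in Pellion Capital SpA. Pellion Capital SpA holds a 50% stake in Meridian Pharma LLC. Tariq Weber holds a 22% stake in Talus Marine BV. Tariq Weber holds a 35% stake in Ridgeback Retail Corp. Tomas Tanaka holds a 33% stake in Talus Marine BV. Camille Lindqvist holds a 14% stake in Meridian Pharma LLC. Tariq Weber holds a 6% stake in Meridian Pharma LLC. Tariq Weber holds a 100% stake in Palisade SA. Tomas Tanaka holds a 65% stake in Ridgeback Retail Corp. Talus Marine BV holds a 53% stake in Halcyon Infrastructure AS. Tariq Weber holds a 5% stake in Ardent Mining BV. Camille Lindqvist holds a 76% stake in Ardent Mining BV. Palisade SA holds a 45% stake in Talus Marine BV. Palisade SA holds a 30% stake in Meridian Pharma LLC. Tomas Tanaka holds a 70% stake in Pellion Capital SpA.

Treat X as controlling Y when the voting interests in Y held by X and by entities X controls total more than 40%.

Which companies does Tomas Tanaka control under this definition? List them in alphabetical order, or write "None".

Tomas holds 70% of Pellion, so Tomas controls Pellion.
Tomas holds 65% of Ridgeback, so Tomas controls Ridgeback.
Pellion holds 50% of Meridian, so Tomas controls Meridian.
No other company's threshold is met.

Meridian Pharma LLC, Pellion Capital SpA, Ridgeback Retail Corp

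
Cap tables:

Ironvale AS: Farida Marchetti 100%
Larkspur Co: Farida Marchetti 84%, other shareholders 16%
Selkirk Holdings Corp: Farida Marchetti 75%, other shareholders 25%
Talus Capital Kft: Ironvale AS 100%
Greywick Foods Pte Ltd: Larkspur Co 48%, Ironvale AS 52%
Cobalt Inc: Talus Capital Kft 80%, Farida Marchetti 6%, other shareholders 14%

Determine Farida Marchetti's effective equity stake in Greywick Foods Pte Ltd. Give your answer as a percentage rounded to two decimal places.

Farida reaches Greywick along 2 paths.
Via Larkspur: 84% × 48% = 40.32%.
Via Ironvale: 100% × 52% = 52%.
Total: 40.32% + 52% = 92.32%.

92.32%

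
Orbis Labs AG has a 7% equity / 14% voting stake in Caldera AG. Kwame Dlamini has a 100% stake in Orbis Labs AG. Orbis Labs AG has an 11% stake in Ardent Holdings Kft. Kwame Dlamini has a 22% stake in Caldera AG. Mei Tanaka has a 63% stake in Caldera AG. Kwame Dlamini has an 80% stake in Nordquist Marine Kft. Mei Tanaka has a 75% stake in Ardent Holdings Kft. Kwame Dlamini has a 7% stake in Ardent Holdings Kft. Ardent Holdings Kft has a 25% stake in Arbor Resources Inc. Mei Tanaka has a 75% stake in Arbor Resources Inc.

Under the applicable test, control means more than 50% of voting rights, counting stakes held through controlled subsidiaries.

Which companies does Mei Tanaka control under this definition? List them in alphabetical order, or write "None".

Mei holds 75% of Ardent, so Mei controls Ardent.
Mei holds 63% of Caldera, so Mei controls Caldera.
Mei and Ardent together hold 75% + 25% = 100% of Arbor, so Mei controls Arbor.
No other company's threshold is met.

Arbor Resources Inc, Ardent Holdings Kft, Caldera AG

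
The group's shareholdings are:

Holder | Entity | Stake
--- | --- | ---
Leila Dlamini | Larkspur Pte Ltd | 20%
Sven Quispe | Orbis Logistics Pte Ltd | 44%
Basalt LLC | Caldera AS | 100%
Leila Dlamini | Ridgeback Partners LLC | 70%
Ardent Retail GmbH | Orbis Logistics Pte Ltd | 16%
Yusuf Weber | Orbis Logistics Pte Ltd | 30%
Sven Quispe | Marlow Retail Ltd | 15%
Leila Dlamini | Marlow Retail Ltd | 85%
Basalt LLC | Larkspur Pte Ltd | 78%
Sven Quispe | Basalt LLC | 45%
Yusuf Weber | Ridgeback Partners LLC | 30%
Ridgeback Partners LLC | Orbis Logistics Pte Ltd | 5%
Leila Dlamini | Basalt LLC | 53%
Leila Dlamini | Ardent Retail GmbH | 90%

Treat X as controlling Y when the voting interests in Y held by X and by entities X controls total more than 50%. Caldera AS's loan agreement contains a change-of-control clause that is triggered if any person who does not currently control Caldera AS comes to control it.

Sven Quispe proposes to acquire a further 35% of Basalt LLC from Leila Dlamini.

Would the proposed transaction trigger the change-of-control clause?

Yes

The purchase adds only to Sven's holdings (Leila's stake shrinks), so Sven is the only person who could newly come to control Caldera.
Sven's largest direct stake is 45% in Basalt, which does not meet the threshold, so Sven controls no company.
Neither Sven nor any entity Sven controls holds any voting interest in Caldera.
So before the transaction, Sven does not control Caldera.
After the purchase, Sven's direct stake in Basalt rises to 45% + 35% = 80%, and Leila's stake falls to 18%.
Sven holds 80% of Basalt, so Sven controls Basalt.
Basalt holds 100% of Caldera, so Sven controls Caldera.
Sven did not control Caldera before and does after, so the clause is triggered.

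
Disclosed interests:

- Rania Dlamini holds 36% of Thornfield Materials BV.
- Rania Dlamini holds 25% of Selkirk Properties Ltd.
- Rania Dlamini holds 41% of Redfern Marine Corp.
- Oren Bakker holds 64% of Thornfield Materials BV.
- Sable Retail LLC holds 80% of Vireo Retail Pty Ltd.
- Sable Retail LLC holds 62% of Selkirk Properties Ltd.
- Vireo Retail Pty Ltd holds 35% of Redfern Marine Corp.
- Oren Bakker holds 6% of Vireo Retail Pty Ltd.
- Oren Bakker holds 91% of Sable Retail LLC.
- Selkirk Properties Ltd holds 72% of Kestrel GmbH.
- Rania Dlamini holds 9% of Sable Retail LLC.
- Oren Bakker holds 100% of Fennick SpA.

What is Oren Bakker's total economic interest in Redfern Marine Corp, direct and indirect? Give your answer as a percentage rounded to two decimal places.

Oren reaches Redfern along 2 paths.
Via Vireo: 6% × 35% = 2.1%.
Via Sable → Vireo: 91% × 80% × 35% = 25.48%.
Total: 2.1% + 25.48% = 27.58%.

27.58%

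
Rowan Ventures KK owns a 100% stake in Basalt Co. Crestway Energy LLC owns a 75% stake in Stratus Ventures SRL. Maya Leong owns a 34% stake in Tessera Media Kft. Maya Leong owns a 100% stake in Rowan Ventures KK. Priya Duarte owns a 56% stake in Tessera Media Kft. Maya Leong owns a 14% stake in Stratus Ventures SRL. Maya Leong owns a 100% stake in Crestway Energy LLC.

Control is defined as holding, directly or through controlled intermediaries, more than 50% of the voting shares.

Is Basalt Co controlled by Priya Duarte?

Priya holds 56% of Tessera, so Priya controls Tessera.
Neither Priya nor any entity Priya controls holds any voting interest in Basalt.
So Priya does not control Basalt.

No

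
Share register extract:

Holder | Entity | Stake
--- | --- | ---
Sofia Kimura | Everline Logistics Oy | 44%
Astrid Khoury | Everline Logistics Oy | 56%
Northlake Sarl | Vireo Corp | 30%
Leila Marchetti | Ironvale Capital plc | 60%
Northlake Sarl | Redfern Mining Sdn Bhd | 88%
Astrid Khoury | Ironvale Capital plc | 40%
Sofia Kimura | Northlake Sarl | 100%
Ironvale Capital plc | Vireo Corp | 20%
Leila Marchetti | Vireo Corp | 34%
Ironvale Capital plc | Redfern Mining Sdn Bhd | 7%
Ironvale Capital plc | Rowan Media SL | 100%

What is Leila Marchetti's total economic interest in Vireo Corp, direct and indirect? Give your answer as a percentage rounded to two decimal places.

46.00%

Leila reaches Vireo along 2 paths.
Direct stake: 34% = 34%.
Via Ironvale: 60% × 20% = 12%.
Total: 34% + 12% = 46%.
Rounded: 46.00%.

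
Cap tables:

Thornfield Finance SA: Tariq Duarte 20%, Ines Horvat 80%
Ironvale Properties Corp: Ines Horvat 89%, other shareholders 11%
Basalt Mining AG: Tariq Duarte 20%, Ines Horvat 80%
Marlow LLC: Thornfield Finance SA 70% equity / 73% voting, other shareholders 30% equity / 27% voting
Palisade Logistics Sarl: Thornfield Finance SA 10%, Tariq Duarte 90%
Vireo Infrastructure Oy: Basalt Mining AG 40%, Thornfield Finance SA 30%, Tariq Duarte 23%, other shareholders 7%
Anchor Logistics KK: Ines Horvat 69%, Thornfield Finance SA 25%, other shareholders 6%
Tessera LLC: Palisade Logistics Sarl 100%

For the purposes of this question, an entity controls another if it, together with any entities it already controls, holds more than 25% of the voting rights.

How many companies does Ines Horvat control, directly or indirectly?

6

Ines holds 80% of Thornfield, so Ines controls Thornfield.
Ines holds 89% of Ironvale, so Ines controls Ironvale.
Ines holds 80% of Basalt, so Ines controls Basalt.
Thornfield holds 73% of Marlow, so Ines controls Marlow.
Basalt and Thornfield together hold 40% + 30% = 70% of Vireo, so Ines controls Vireo.
Ines and Thornfield together hold 69% + 25% = 94% of Anchor, so Ines controls Anchor.
No other company's threshold is met.
Ines controls 6 companies.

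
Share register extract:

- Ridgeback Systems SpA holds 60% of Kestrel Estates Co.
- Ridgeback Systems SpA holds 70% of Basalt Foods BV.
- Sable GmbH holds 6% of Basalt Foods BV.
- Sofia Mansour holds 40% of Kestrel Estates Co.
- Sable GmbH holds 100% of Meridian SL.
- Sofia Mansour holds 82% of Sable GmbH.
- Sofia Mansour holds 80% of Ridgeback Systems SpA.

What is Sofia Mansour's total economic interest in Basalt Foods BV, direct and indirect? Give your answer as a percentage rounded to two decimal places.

60.92%

Sofia reaches Basalt along 2 paths.
Via Sable: 82% × 6% = 4.92%.
Via Ridgeback: 80% × 70% = 56%.
Total: 4.92% + 56% = 60.92%.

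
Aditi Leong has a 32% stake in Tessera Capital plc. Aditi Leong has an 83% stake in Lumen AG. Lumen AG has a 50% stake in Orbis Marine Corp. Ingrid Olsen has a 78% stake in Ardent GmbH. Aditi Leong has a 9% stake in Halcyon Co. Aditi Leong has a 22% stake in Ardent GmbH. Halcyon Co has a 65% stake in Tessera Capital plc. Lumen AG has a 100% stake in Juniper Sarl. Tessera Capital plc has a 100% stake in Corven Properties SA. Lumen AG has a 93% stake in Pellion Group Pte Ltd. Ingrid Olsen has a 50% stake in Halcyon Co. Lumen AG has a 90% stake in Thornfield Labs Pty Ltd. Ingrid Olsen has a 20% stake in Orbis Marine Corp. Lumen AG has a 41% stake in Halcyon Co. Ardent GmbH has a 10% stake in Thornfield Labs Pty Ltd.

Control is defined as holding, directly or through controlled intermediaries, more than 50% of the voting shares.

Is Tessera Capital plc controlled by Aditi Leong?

Aditi holds 83% of Lumen, so Aditi controls Lumen.
Lumen holds 90% of Thornfield, so Aditi controls Thornfield.
Lumen holds 93% of Pellion, so Aditi controls Pellion.
Lumen holds 100% of Juniper, so Aditi controls Juniper.
In Tessera, Aditi's side holds only 32%, not > 50%.
So Aditi does not control Tessera.

No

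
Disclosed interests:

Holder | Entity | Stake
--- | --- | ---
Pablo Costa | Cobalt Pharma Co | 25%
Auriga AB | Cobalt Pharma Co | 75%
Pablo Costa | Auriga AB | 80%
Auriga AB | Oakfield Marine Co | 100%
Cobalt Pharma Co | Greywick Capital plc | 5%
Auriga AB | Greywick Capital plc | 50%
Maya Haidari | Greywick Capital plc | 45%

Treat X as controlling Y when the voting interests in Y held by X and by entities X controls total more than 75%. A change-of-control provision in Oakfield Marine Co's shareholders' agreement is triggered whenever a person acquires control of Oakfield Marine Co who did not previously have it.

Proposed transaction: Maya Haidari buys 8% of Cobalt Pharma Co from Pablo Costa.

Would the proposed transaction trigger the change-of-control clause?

No

The purchase adds only to Maya's holdings (Pablo's stake shrinks), so Maya is the only person who could newly come to control Oakfield.
Maya's largest direct stake is 45% in Greywick, which does not meet the threshold, so Maya controls no company.
Neither Maya nor any entity Maya controls holds any voting interest in Oakfield.
So before the transaction, Maya does not control Oakfield.
After the purchase, Maya holds 8% of Cobalt directly, and Pablo's stake falls to 17%.
Maya's side now holds 8% of Cobalt, not > 75%, so Maya still does not control Cobalt.
After the transaction, neither Maya nor any entity Maya controls holds a voting interest in Oakfield, so Maya still does not control it.
No new person acquires control, so the clause is not triggered.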